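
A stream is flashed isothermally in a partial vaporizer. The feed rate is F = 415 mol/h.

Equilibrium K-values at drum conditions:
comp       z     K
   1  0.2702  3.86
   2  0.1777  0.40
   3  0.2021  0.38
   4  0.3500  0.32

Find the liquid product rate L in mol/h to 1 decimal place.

Newton iteration, V/F⁰ = 0.34:
  V/F = 0.3400: g = -0.21050, g' = -1.0676 → V/F = 0.1428
  V/F = 0.1428: g = 0.03095, g' = -1.4826 → V/F = 0.1637
  V/F = 0.1637: g = 0.00083, g' = -1.4051 → V/F = 0.1643
Converged at V/F = 0.1643.
Then V = V/F·F = 0.1643·415 = 68.2 mol/h and L = F − V = 346.8 mol/h.

L = 346.8 mol/h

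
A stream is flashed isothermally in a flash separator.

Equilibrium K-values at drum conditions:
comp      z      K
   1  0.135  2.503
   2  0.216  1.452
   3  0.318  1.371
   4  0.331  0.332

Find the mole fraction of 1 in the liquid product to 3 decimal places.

Rachford–Rice: g(ψ) = Σ zᵢ(Kᵢ−1)/(1+ψ(Kᵢ−1)) = 0.
g(0) = ΣzᵢKᵢ − 1 = 0.197 and g(1) = 1 − Σzᵢ/Kᵢ = -0.432, so a root lies in (0, 1).
Newton iteration, ψ⁰ = 0.5:
  ψ = 0.500: g = -0.0370, g' = -0.493 → ψ = 0.425
  ψ = 0.425: g = -0.0011, g' = -0.465 → ψ = 0.423
Converged at ψ = 0.423.
Compositions from xᵢ = zᵢ/(1+ψ(Kᵢ−1)), yᵢ = Kᵢxᵢ:
  1: x = 0.083, y = 0.207
  2: x = 0.181, y = 0.263
  3: x = 0.275, y = 0.377
  4: x = 0.461, y = 0.153

x_1 = 0.083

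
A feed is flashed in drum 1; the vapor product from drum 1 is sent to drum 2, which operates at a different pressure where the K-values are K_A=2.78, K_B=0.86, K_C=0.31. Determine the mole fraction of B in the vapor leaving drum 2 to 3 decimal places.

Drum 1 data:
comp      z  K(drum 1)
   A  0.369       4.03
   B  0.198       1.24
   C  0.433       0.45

y_B (drum 2) = 0.196

Drum 1:
Material balance + equilibrium reduce to Σ zᵢ(Kᵢ−1)/(1+ψ₁(Kᵢ−1)) = 0.
g(0) = ΣzᵢKᵢ − 1 = 0.927 and g(1) = 1 − Σzᵢ/Kᵢ = -0.213, so a root lies in (0, 1).
Iterate (Newton) starting at ψ₁ = 0.5:
  ψ₁ = 0.500: g = 0.1585, g' = -0.794 → ψ₁ = 0.700
  ψ₁ = 0.700: g = 0.0119, g' = -0.702 → ψ₁ = 0.717
Converged at ψ₁ = 0.717.
Drum-1 compositions:
  A: x = 0.116, y = 0.469
  B: x = 0.169, y = 0.209
  C: x = 0.715, y = 0.322
Drum-2 feed = drum-1 vapor: z₂ = (0.4689, 0.2095, 0.3216).
Drum 2:
Material balance + equilibrium reduce to Σ zᵢ(Kᵢ−1)/(1+ψ₂(Kᵢ−1)) = 0.
g(0) = ΣzᵢKᵢ − 1 = 0.583 and g(1) = 1 − Σzᵢ/Kᵢ = -0.450, so a root lies in (0, 1).
Newton iteration, ψ₂⁰ = 0.5:
  ψ₂ = 0.500: g = 0.0713, g' = -0.778 → ψ₂ = 0.592
  ψ₂ = 0.592: g = -0.0005, g' = -0.795 → ψ₂ = 0.591
Converged at ψ₂ = 0.591.
  A: x = 0.228, y = 0.635
  B: x = 0.228, y = 0.196
  C: x = 0.543, y = 0.168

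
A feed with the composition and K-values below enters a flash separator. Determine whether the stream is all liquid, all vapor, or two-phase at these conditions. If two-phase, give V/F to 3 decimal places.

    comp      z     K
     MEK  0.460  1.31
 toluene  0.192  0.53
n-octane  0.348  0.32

ΣzᵢKᵢ = 0.816; Σzᵢ/Kᵢ = 1.801.
Since ΣzᵢKᵢ < 1 the mixture is below its bubble point — single liquid phase.

all liquid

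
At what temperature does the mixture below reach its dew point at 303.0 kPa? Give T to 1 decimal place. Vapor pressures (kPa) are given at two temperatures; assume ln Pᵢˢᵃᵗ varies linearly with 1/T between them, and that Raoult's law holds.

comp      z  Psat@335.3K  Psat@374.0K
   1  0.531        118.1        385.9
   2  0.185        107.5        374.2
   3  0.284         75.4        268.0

Dew-point temperature: Σzᵢ·P/Pᵢˢᵃᵗ(T) = 1. Interpolate ln Pᵢˢᵃᵗ = aᵢ + bᵢ/T.
  T = 335.3 K: ΣzᵢP/Pᵢˢᵃᵗ = 3.0251
  T = 374.0 K: ΣzᵢP/Pᵢˢᵃᵗ = 0.8878
  T = 354.6 K: ΣzᵢP/Pᵢˢᵃᵗ = 1.5871
  T = 364.3 K: ΣzᵢP/Pᵢˢᵃᵗ = 1.1778
  T = 369.1 K: ΣzᵢP/Pᵢˢᵃᵗ = 1.0222
  T = 371.6 K: ΣzᵢP/Pᵢˢᵃᵗ = 0.9508
Interpolating between 369.1 K and 371.6 K gives T ≈ 369.9 K.

T = 369.9 K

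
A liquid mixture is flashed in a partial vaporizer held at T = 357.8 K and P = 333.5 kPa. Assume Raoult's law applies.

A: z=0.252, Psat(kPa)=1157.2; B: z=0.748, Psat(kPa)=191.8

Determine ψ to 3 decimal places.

ψ = 0.290

Raoult's law: Kᵢ = Pᵢˢᵃᵗ/P = Pᵢˢᵃᵗ/333.5.
  K_A = 1157.2/333.5 = 3.46987, K_B = 191.8/333.5 = 0.57511
Rachford–Rice: g(ψ) = Σ zᵢ(Kᵢ−1)/(1+ψ(Kᵢ−1)) = 0.
Check two-phase: ΣzᵢKᵢ = 1.305 > 1 and Σzᵢ/Kᵢ = 1.373 > 1, so g(0) = 0.305 > 0 and g(1) = -0.373 < 0.
Binary case is linear: z₁(K₁−1)(1+ψ(K₂−1)) + z₂(K₂−1)(1+ψ(K₁−1)) = 0
⇒ ψ = [z₁(K₁−1)+z₂(K₂−1)] / [−(K₁−1)(K₂−1)] = 0.3046/1.0494 = 0.290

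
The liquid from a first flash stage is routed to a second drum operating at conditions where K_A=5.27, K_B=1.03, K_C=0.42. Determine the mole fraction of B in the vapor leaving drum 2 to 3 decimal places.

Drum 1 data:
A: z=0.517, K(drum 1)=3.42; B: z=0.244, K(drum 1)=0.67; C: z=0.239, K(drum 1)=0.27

Drum 1:
Let ψ₁ = V/F and solve Σ zᵢ(Kᵢ−1)/(1+ψ₁(Kᵢ−1)) = 0.
Check two-phase: ΣzᵢKᵢ = 1.996 > 1 and Σzᵢ/Kᵢ = 1.401 > 1, so g(0) = 0.996 > 0 and g(1) = -0.401 < 0.
Newton iteration, ψ₁⁰ = 0.53:
  ψ₁ = 0.530: g = 0.1660, g' = -0.959 → ψ₁ = 0.703
Converged at ψ₁ = 0.703.
Drum-1 compositions:
  A: x = 0.191, y = 0.655
  B: x = 0.318, y = 0.213
  C: x = 0.491, y = 0.133
Drum-2 feed = drum-1 liquid: z₂ = (0.1914, 0.3177, 0.4909).
Drum 2:
Iterate (Newton) starting at ψ₂ = 0.33:
  ψ₂ = 0.330: g = -0.0034, g' = -0.854 → ψ₂ = 0.326
Converged at ψ₂ = 0.326.
  A: x = 0.080, y = 0.422
  B: x = 0.315, y = 0.324
  C: x = 0.605, y = 0.254

y_B (drum 2) = 0.324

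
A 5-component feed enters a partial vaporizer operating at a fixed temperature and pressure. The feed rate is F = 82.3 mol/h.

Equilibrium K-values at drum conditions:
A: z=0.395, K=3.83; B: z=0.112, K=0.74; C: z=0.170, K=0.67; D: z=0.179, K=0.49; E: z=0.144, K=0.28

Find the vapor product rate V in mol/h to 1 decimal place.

V = 48.9 mol/h

Rachford–Rice: g(β) = Σ zᵢ(Kᵢ−1)/(1+β(Kᵢ−1)) = 0.
Feasibility: ΣzᵢKᵢ = 1.838, Σzᵢ/Kᵢ = 1.388 — both > 1, two phases present.
Newton iteration, β⁰ = 0.55:
  β = 0.550: g = 0.0362, g' = -0.817 → β = 0.594
  β = 0.594: g = 0.0003, g' = -0.803 → β = 0.595
Converged at β = 0.595.
Then V = β·F = 0.5948·82.3 = 48.9 mol/h and L = F − V = 33.4 mol/h.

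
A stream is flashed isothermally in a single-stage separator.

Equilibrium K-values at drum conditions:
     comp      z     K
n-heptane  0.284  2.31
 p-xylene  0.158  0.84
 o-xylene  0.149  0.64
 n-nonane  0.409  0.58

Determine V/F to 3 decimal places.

V/F = 0.258

Material balance + equilibrium reduce to Σ zᵢ(Kᵢ−1)/(1+V/F(Kᵢ−1)) = 0.
g(0) = ΣzᵢKᵢ − 1 = 0.121 and g(1) = 1 − Σzᵢ/Kᵢ = -0.249, so a root lies in (0, 1).
Newton iteration, V/F⁰ = 0.36:
  V/F = 0.360: g = -0.0380, g' = -0.355 → V/F = 0.253
  V/F = 0.253: g = 0.0019, g' = -0.393 → V/F = 0.258
Converged at V/F = 0.258.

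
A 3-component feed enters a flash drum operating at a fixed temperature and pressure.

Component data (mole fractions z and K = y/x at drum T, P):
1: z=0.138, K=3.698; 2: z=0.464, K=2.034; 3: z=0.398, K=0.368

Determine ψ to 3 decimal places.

ψ = 0.644

Rachford–Rice: g(ψ) = Σ zᵢ(Kᵢ−1)/(1+ψ(Kᵢ−1)) = 0.
Check two-phase: ΣzᵢKᵢ = 1.601 > 1 and Σzᵢ/Kᵢ = 1.347 > 1, so g(0) = 0.601 > 0 and g(1) = -0.347 < 0.
Newton–Raphson from ψ = 0.5:
  ψ = 0.500: g = 0.1070, g' = -0.737 → ψ = 0.645
  ψ = 0.645: g = -0.0010, g' = -0.765 → ψ = 0.644
Converged at ψ = 0.644.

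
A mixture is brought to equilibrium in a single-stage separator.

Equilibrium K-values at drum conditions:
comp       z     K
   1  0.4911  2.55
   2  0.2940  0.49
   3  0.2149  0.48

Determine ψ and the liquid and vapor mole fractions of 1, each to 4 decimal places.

Material balance + equilibrium reduce to Σ zᵢ(Kᵢ−1)/(1+ψ(Kᵢ−1)) = 0.
g(0) = ΣzᵢKᵢ − 1 = 0.4995 and g(1) = 1 − Σzᵢ/Kᵢ = -0.2403, so a root lies in (0, 1).
Newton–Raphson from ψ = 0.5:
  ψ = 0.5000: g = 0.07658, g' = -0.6184 → ψ = 0.6238
  ψ = 0.6238: g = 0.00169, g' = -0.5968 → ψ = 0.6267
Converged at ψ = 0.6267.
Compositions from xᵢ = zᵢ/(1+ψ(Kᵢ−1)), yᵢ = Kᵢxᵢ:
  1: x = 0.2491, y = 0.6353
  2: x = 0.4321, y = 0.2117
  3: x = 0.3188, y = 0.1530

ψ = 0.6267, x_1 = 0.2491, y_1 = 0.6353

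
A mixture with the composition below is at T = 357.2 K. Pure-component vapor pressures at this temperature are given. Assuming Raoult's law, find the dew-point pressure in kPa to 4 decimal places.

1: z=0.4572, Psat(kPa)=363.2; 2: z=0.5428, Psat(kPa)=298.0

Pdew = 324.6451 kPa

At the dew point ψ → 1, so Σzᵢ/Kᵢ = 1 with Kᵢ = Pᵢˢᵃᵗ/P ⇒ 1/P = Σzᵢ/Pᵢˢᵃᵗ.
1/P = 0.4572/363.2 + 0.5428/298.0 = 0.0030803 ⇒ P = 324.6451 kPa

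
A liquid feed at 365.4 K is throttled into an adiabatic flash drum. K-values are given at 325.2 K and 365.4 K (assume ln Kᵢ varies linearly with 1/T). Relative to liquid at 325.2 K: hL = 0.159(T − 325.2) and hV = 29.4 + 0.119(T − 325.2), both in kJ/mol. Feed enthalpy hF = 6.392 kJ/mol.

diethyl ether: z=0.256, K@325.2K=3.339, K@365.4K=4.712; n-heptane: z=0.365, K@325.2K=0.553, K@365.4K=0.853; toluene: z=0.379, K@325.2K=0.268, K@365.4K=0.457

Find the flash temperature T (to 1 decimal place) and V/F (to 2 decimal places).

Adiabatic flash: solve Rachford–Rice at each trial T, then check hF = ψ·hV(T) + (1−ψ)·hL(T).
  T = 325.2 K: K = (3.339, 0.553, 0.268), RR gives ψ = 0.112, H_out = 3.306 kJ/mol
  T = 365.4 K: K = (4.712, 0.853, 0.457), RR gives ψ = 0.488, H_out = 19.963 kJ/mol
  T = 345.3 K: K = (4.006, 0.696, 0.355), RR gives ψ = 0.278, H_out = 11.152 kJ/mol
  T = 335.2 K: K = (3.666, 0.622, 0.310), RR gives ψ = 0.193, H_out = 7.186 kJ/mol
  T = 330.2 K: K = (3.501, 0.587, 0.288), RR gives ψ = 0.153, H_out = 5.251 kJ/mol
  T = 332.7 K: K = (3.583, 0.604, 0.299), RR gives ψ = 0.173, H_out = 6.218 kJ/mol
  T = 333.9 K: K = (3.623, 0.613, 0.304), RR gives ψ = 0.182, H_out = 6.682 kJ/mol
Linear interpolation between T = 332.7 (H_out = 6.218) and T = 333.9 (H_out = 6.682) on hF = 6.392 gives T ≈ 333.1 K, at which ψ = 0.18.

T = 333.1 K, V/F = 0.18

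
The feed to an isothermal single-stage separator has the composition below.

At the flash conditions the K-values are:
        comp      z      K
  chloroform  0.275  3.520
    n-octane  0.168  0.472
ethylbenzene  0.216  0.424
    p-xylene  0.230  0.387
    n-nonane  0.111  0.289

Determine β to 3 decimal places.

β = 0.172

Rachford–Rice: g(β) = Σ zᵢ(Kᵢ−1)/(1+β(Kᵢ−1)) = 0.
g(0) = ΣzᵢKᵢ − 1 = 0.260 and g(1) = 1 − Σzᵢ/Kᵢ = -0.922, so a root lies in (0, 1).
Newton–Raphson from β = 0.4:
  β = 0.400: g = -0.2261, g' = -0.891 → β = 0.146
  β = 0.146: g = 0.0315, g' = -1.247 → β = 0.171
  β = 0.171: g = 0.0009, g' = -1.177 → β = 0.172
Converged at β = 0.172.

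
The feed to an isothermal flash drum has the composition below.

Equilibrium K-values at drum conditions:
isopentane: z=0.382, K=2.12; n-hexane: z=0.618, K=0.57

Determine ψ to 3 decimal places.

ψ = 0.337

Rachford–Rice: g(ψ) = Σ zᵢ(Kᵢ−1)/(1+ψ(Kᵢ−1)) = 0.
Feasibility: ΣzᵢKᵢ = 1.162, Σzᵢ/Kᵢ = 1.264 — both > 1, two phases present.
Iterate (Newton) starting at ψ = 0.32:
  ψ = 0.320: g = 0.0068, g' = -0.413 → ψ = 0.336
  ψ = 0.336: g = 0.0000, g' = -0.409 → ψ = 0.337
Converged at ψ = 0.337.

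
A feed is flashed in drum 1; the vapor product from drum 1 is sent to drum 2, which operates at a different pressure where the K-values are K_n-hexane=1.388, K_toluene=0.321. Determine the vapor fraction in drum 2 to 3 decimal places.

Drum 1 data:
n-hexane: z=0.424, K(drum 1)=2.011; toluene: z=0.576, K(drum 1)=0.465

Drum 1:
Material balance + equilibrium reduce to Σ zᵢ(Kᵢ−1)/(1+ψ₁(Kᵢ−1)) = 0.
Check two-phase: ΣzᵢKᵢ = 1.121 > 1 and Σzᵢ/Kᵢ = 1.450 > 1, so g(0) = 0.121 > 0 and g(1) = -0.450 < 0.
Newton iteration, ψ₁⁰ = 0.64:
  ψ₁ = 0.640: g = -0.2083, g' = -0.541 → ψ₁ = 0.255
  ψ₁ = 0.255: g = -0.0160, g' = -0.495 → ψ₁ = 0.223
Converged at ψ₁ = 0.223.
Drum-1 compositions:
  n-hexane: x = 0.346, y = 0.696
  toluene: x = 0.654, y = 0.304
Drum-2 feed = drum-1 vapor: z₂ = (0.6959, 0.3041).
Drum 2:
Material balance + equilibrium reduce to Σ zᵢ(Kᵢ−1)/(1+ψ₂(Kᵢ−1)) = 0.
Feasibility: ΣzᵢKᵢ = 1.064, Σzᵢ/Kᵢ = 1.449 — both > 1, two phases present.
Newton iteration, ψ₂⁰ = 0.55:
  ψ₂ = 0.550: g = -0.1070, g' = -0.428 → ψ₂ = 0.300
  ψ₂ = 0.300: g = -0.0175, g' = -0.305 → ψ₂ = 0.243
  ψ₂ = 0.243: g = -0.0005, g' = -0.289 → ψ₂ = 0.241
Converged at ψ₂ = 0.241.
  n-hexane: x = 0.636, y = 0.883
  toluene: x = 0.364, y = 0.117

V/F (drum 2) = 0.241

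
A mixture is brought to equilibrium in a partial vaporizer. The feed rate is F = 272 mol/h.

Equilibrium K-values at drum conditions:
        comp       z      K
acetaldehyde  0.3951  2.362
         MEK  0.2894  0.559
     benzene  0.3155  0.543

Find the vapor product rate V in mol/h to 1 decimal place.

V = 118.3 mol/h

Rachford–Rice: g(V/F) = Σ zᵢ(Kᵢ−1)/(1+V/F(Kᵢ−1)) = 0.
Check two-phase: ΣzᵢKᵢ = 1.2663 > 1 and Σzᵢ/Kᵢ = 1.2660 > 1, so g(0) = 0.2663 > 0 and g(1) = -0.2660 < 0.
Newton–Raphson from V/F = 0.48:
  V/F = 0.4800: g = -0.02120, g' = -0.4667 → V/F = 0.4346
  V/F = 0.4346: g = 0.00024, g' = -0.4780 → V/F = 0.4351
Converged at V/F = 0.4351.
Then V = V/F·F = 0.4351·272 = 118.3 mol/h and L = F − V = 153.7 mol/h.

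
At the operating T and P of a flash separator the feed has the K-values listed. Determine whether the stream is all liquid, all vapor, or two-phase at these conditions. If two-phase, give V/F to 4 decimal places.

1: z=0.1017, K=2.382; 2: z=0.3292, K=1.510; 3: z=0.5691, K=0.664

ΣzᵢKᵢ = 1.1172; Σzᵢ/Kᵢ = 1.1178.
Both exceed 1, so a two-phase solution exists.
Rachford–Rice: g(ψ) = Σ zᵢ(Kᵢ−1)/(1+ψ(Kᵢ−1)) = 0.
Newton iteration, ψ⁰ = 0.63:
  ψ = 0.6300: g = -0.04036, g' = -0.2079 → ψ = 0.4359
  ψ = 0.4359: g = 0.00104, g' = -0.2211 → ψ = 0.4406
Converged at ψ = 0.4406.

two-phase, V/F = 0.4406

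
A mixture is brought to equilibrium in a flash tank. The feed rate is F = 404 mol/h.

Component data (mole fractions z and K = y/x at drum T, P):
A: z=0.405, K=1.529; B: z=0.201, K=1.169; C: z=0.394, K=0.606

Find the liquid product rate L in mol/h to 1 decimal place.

Newton–Raphson from V/F = 0.36:
  V/F = 0.360: g = 0.0311, g' = -0.168 → V/F = 0.545
  V/F = 0.545: g = -0.0003, g' = -0.172 → V/F = 0.543
Converged at V/F = 0.543.
Then V = V/F·F = 0.5434·404 = 219.5 mol/h and L = F − V = 184.5 mol/h.

L = 184.5 mol/h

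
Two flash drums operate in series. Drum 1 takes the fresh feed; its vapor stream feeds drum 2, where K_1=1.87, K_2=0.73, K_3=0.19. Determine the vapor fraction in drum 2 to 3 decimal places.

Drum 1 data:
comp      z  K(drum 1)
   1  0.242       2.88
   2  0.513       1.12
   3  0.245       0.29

Drum 1:
Newton–Raphson from ψ₁ = 0.5:
  ψ₁ = 0.500: g = 0.0229, g' = -0.531 → ψ₁ = 0.543
Converged at ψ₁ = 0.543.
Drum-1 compositions:
  1: x = 0.120, y = 0.345
  2: x = 0.482, y = 0.539
  3: x = 0.399, y = 0.116
Drum-2 feed = drum-1 vapor: z₂ = (0.3450, 0.5394, 0.1156).
Drum 2:
Let ψ₂ = V/F and solve Σ zᵢ(Kᵢ−1)/(1+ψ₂(Kᵢ−1)) = 0.
g(0) = ΣzᵢKᵢ − 1 = 0.061 and g(1) = 1 − Σzᵢ/Kᵢ = -0.532, so a root lies in (0, 1).
Iterate (Newton) starting at ψ₂ = 0.5:
  ψ₂ = 0.500: g = -0.1166, g' = -0.394 → ψ₂ = 0.204
  ψ₂ = 0.204: g = -0.0113, g' = -0.341 → ψ₂ = 0.171
Converged at ψ₂ = 0.171.
  1: x = 0.300, y = 0.562
  2: x = 0.565, y = 0.413
  3: x = 0.134, y = 0.025

V/F (drum 2) = 0.171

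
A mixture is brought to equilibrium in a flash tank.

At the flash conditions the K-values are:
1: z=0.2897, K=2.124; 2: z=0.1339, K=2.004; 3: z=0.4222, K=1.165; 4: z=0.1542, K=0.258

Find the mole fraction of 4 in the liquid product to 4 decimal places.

Material balance + equilibrium reduce to Σ zᵢ(Kᵢ−1)/(1+ψ(Kᵢ−1)) = 0.
Check two-phase: ΣzᵢKᵢ = 1.4153 > 1 and Σzᵢ/Kᵢ = 1.1633 > 1, so g(0) = 0.4153 > 0 and g(1) = -0.1633 < 0.
Newton–Raphson from ψ = 0.5:
  ψ = 0.5000: g = 0.18042, g' = -0.4342 → ψ = 0.9155
  ψ = 0.9155: g = -0.06572, g' = -0.9597 → ψ = 0.8470
  ψ = 0.8470: g = -0.00739, g' = -0.7594 → ψ = 0.8373
  ψ = 0.8373: g = -0.00011, g' = -0.7377 → ψ = 0.8371
Converged at ψ = 0.8371.
Compositions from xᵢ = zᵢ/(1+ψ(Kᵢ−1)), yᵢ = Kᵢxᵢ:
  1: x = 0.1493, y = 0.3170
  2: x = 0.0728, y = 0.1458
  3: x = 0.3710, y = 0.4322
  4: x = 0.4070, y = 0.1050

x_4 = 0.4070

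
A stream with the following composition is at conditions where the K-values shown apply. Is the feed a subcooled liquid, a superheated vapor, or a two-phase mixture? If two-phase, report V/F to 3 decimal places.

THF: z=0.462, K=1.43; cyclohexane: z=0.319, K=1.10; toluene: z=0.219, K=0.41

two-phase, V/F = 0.548

ΣzᵢKᵢ = 1.101; Σzᵢ/Kᵢ = 1.147.
Both exceed 1, so a two-phase solution exists.
Newton–Raphson from ψ = 0.6:
  ψ = 0.600: g = -0.0120, g' = -0.239 → ψ = 0.550
  ψ = 0.550: g = -0.0004, g' = -0.226 → ψ = 0.548
Converged at ψ = 0.548.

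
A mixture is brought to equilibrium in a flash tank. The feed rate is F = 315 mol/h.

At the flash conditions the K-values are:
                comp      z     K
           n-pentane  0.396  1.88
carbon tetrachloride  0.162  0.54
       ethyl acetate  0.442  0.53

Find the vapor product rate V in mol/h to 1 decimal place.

Rachford–Rice: g(β) = Σ zᵢ(Kᵢ−1)/(1+β(Kᵢ−1)) = 0.
Feasibility: ΣzᵢKᵢ = 1.066, Σzᵢ/Kᵢ = 1.345 — both > 1, two phases present.
Newton–Raphson from β = 0.5:
  β = 0.500: g = -0.1263, g' = -0.373 → β = 0.161
Converged at β = 0.161.
Then V = β·F = 0.1610·315 = 50.7 mol/h and L = F − V = 264.3 mol/h.

V = 50.7 mol/h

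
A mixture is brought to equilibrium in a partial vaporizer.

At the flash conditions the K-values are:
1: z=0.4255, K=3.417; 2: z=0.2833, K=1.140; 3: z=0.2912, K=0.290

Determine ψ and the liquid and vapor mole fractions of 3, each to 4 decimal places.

ψ = 0.7077, x_3 = 0.5852, y_3 = 0.1697

Newton iteration, ψ⁰ = 0.56:
  ψ = 0.5600: g = 0.13054, g' = -0.8581 → ψ = 0.7121
  ψ = 0.7121: g = -0.00421, g' = -0.9409 → ψ = 0.7077
Converged at ψ = 0.7077.
Compositions from xᵢ = zᵢ/(1+ψ(Kᵢ−1)), yᵢ = Kᵢxᵢ:
  1: x = 0.1570, y = 0.5364
  2: x = 0.2578, y = 0.2938
  3: x = 0.5852, y = 0.1697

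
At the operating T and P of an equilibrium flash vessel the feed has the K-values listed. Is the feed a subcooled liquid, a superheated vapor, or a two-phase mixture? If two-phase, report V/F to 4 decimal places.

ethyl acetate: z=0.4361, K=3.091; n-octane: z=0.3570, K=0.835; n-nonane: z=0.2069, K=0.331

ΣzᵢKᵢ = 1.7146; Σzᵢ/Kᵢ = 1.1937.
Both exceed 1, so a two-phase solution exists.
Rachford–Rice: g(ψ) = Σ zᵢ(Kᵢ−1)/(1+ψ(Kᵢ−1)) = 0.
Newton–Raphson from ψ = 0.41:
  ψ = 0.4100: g = 0.23706, g' = -0.7398 → ψ = 0.7305
  ψ = 0.7305: g = 0.02312, g' = -0.6652 → ψ = 0.7652
  ψ = 0.7652: g = -0.00030, g' = -0.6835 → ψ = 0.7648
Converged at ψ = 0.7648.

two-phase, V/F = 0.7648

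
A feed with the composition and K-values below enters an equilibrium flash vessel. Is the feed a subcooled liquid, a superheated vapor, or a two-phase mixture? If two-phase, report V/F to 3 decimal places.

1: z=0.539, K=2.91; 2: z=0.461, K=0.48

two-phase, V/F = 0.795

ΣzᵢKᵢ = 1.790; Σzᵢ/Kᵢ = 1.146.
Both exceed 1, so a two-phase solution exists.
Material balance + equilibrium reduce to Σ zᵢ(Kᵢ−1)/(1+ψ(Kᵢ−1)) = 0.
Binary case is linear: z₁(K₁−1)(1+ψ(K₂−1)) + z₂(K₂−1)(1+ψ(K₁−1)) = 0
⇒ ψ = [z₁(K₁−1)+z₂(K₂−1)] / [−(K₁−1)(K₂−1)] = 0.7898/0.9932 = 0.795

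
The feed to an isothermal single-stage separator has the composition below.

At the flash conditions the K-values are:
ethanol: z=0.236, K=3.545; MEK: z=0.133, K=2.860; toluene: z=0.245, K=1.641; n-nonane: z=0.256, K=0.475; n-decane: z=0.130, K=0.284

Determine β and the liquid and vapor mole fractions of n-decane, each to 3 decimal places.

Let β = V/F and solve Σ zᵢ(Kᵢ−1)/(1+β(Kᵢ−1)) = 0.
g(0) = ΣzᵢKᵢ − 1 = 0.778 and g(1) = 1 − Σzᵢ/Kᵢ = -0.259, so a root lies in (0, 1).
Iterate (Newton) starting at β = 0.5:
  β = 0.500: g = 0.1842, g' = -0.769 → β = 0.740
  β = 0.740: g = 0.0015, g' = -0.802 → β = 0.741
Converged at β = 0.741.
Compositions from xᵢ = zᵢ/(1+β(Kᵢ−1)), yᵢ = Kᵢxᵢ:
  ethanol: x = 0.082, y = 0.290
  MEK: x = 0.056, y = 0.160
  toluene: x = 0.166, y = 0.273
  n-nonane: x = 0.419, y = 0.199
  n-decane: x = 0.277, y = 0.079

β = 0.741, x_n-decane = 0.277, y_n-decane = 0.079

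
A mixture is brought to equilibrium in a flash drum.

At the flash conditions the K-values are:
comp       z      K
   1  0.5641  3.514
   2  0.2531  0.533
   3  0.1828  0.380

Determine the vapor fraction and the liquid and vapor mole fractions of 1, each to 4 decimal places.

ψ = 0.8698, x_1 = 0.1770, y_1 = 0.6221

Let ψ = V/F and solve Σ zᵢ(Kᵢ−1)/(1+ψ(Kᵢ−1)) = 0.
Check two-phase: ΣzᵢKᵢ = 2.1866 > 1 and Σzᵢ/Kᵢ = 1.1164 > 1, so g(0) = 1.1866 > 0 and g(1) = -0.1164 < 0.
Newton iteration, ψ⁰ = 0.5:
  ψ = 0.5000: g = 0.30987, g' = -0.9414 → ψ = 0.8292
  ψ = 0.8292: g = 0.03364, g' = -0.8193 → ψ = 0.8702
  ψ = 0.8702: g = -0.00037, g' = -0.8389 → ψ = 0.8698
Converged at ψ = 0.8698.
Compositions from xᵢ = zᵢ/(1+ψ(Kᵢ−1)), yᵢ = Kᵢxᵢ:
  1: x = 0.1770, y = 0.6221
  2: x = 0.4262, y = 0.2272
  3: x = 0.3968, y = 0.1508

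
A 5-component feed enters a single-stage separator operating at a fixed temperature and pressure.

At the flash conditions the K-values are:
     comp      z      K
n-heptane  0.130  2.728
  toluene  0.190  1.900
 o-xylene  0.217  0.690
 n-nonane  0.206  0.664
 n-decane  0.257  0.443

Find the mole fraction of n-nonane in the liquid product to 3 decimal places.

Let ψ = V/F and solve Σ zᵢ(Kᵢ−1)/(1+ψ(Kᵢ−1)) = 0.
g(0) = ΣzᵢKᵢ − 1 = 0.116 and g(1) = 1 − Σzᵢ/Kᵢ = -0.353, so a root lies in (0, 1).
Newton iteration, ψ⁰ = 0.5:
  ψ = 0.500: g = -0.1228, g' = -0.401 → ψ = 0.194
  ψ = 0.194: g = 0.0078, g' = -0.480 → ψ = 0.210
Converged at ψ = 0.210.
Compositions from xᵢ = zᵢ/(1+ψ(Kᵢ−1)), yᵢ = Kᵢxᵢ:
  n-heptane: x = 0.095, y = 0.260
  toluene: x = 0.160, y = 0.304
  o-xylene: x = 0.232, y = 0.160
  n-nonane: x = 0.222, y = 0.147
  n-decane: x = 0.291, y = 0.129

x_n-nonane = 0.222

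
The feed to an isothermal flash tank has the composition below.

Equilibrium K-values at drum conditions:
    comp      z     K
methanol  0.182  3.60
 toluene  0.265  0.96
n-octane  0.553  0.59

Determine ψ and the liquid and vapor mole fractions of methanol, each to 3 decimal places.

Newton–Raphson from ψ = 0.3:
  ψ = 0.300: g = -0.0034, g' = -0.510 → ψ = 0.293
Converged at ψ = 0.293.
Compositions from xᵢ = zᵢ/(1+ψ(Kᵢ−1)), yᵢ = Kᵢxᵢ:
  methanol: x = 0.103, y = 0.372
  toluene: x = 0.268, y = 0.257
  n-octane: x = 0.629, y = 0.371

ψ = 0.293, x_methanol = 0.103, y_methanol = 0.372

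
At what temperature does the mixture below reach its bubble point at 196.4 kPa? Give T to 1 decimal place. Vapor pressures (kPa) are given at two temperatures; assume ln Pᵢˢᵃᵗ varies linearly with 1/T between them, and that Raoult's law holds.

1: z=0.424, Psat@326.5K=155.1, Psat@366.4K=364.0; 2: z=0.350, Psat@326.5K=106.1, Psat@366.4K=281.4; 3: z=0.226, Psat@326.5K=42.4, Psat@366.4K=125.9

Bubble-point temperature: ΣzᵢPᵢˢᵃᵗ(T) = P. Interpolate ln Pᵢˢᵃᵗ = aᵢ + bᵢ/T.
  T = 326.5 K: ΣzᵢPᵢˢᵃᵗ = 112.48 kPa
  T = 366.4 K: ΣzᵢPᵢˢᵃᵗ = 281.28 kPa
  T = 346.4 K: ΣzᵢPᵢˢᵃᵗ = 182.28 kPa
  T = 356.4 K: ΣzᵢPᵢˢᵃᵗ = 227.77 kPa
  T = 351.4 K: ΣzᵢPᵢˢᵃᵗ = 204.07 kPa
  T = 348.9 K: ΣzᵢPᵢˢᵃᵗ = 192.94 kPa
Interpolating between 348.9 K and 351.4 K gives T ≈ 349.7 K.

T = 349.7 K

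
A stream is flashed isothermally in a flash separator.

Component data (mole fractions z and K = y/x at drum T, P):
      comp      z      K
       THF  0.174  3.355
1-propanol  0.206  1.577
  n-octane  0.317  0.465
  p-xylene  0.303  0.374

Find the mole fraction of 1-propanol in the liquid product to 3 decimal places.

x_1-propanol = 0.187

Newton iteration, V/F⁰ = 0.5:
  V/F = 0.500: g = -0.2272, g' = -0.666 → V/F = 0.159
  V/F = 0.159: g = 0.0113, g' = -0.824 → V/F = 0.172
  V/F = 0.172: g = 0.0001, g' = -0.804 → V/F = 0.173
Converged at V/F = 0.173.
Compositions from xᵢ = zᵢ/(1+V/F(Kᵢ−1)), yᵢ = Kᵢxᵢ:
  THF: x = 0.124, y = 0.415
  1-propanol: x = 0.187, y = 0.295
  n-octane: x = 0.349, y = 0.162
  p-xylene: x = 0.340, y = 0.127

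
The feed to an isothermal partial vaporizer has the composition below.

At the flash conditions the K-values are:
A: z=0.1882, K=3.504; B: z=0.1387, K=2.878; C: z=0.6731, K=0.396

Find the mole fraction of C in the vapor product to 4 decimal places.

Newton iteration, β⁰ = 0.49:
  β = 0.4900: g = -0.23019, g' = -0.8660 → β = 0.2242
  β = 0.2242: g = 0.01490, g' = -1.0548 → β = 0.2383
  β = 0.2383: g = 0.00017, g' = -1.0314 → β = 0.2385
Converged at β = 0.2385.
Compositions from xᵢ = zᵢ/(1+β(Kᵢ−1)), yᵢ = Kᵢxᵢ:
  A: x = 0.1178, y = 0.4129
  B: x = 0.0958, y = 0.2757
  C: x = 0.7864, y = 0.3114

y_C = 0.3114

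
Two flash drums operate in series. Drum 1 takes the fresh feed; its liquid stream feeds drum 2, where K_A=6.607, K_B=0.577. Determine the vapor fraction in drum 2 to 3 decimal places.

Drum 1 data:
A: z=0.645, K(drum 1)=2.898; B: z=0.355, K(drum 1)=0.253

V/F (drum 2) = 0.540

Drum 1:
Rachford–Rice: g(ψ₁) = Σ zᵢ(Kᵢ−1)/(1+ψ₁(Kᵢ−1)) = 0.
Feasibility: ΣzᵢKᵢ = 1.959, Σzᵢ/Kᵢ = 1.626 — both > 1, two phases present.
Newton–Raphson from ψ₁ = 0.35:
  ψ₁ = 0.350: g = 0.3765, g' = -1.202 → ψ₁ = 0.663
  ψ₁ = 0.663: g = 0.0164, g' = -1.233 → ψ₁ = 0.677
  ψ₁ = 0.677: g = -0.0001, g' = -1.255 → ψ₁ = 0.676
Converged at ψ₁ = 0.676.
Drum-1 compositions:
  A: x = 0.282, y = 0.818
  B: x = 0.718, y = 0.182
Drum-2 feed = drum-1 liquid: z₂ = (0.2824, 0.7176).
Drum 2:
Material balance + equilibrium reduce to Σ zᵢ(Kᵢ−1)/(1+ψ₂(Kᵢ−1)) = 0.
Feasibility: ΣzᵢKᵢ = 2.280, Σzᵢ/Kᵢ = 1.286 — both > 1, two phases present.
Binary case is linear: z₁(K₁−1)(1+ψ₂(K₂−1)) + z₂(K₂−1)(1+ψ₂(K₁−1)) = 0
⇒ ψ₂ = [z₁(K₁−1)+z₂(K₂−1)] / [−(K₁−1)(K₂−1)] = 1.2800/2.3718 = 0.540
  A: x = 0.070, y = 0.463
  B: x = 0.930, y = 0.537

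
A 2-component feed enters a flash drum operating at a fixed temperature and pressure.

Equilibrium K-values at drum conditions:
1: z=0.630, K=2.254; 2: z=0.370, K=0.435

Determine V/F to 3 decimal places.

V/F = 0.820

Rachford–Rice: g(V/F) = Σ zᵢ(Kᵢ−1)/(1+V/F(Kᵢ−1)) = 0.
Check two-phase: ΣzᵢKᵢ = 1.581 > 1 and Σzᵢ/Kᵢ = 1.130 > 1, so g(0) = 0.581 > 0 and g(1) = -0.130 < 0.
Iterate (Newton) starting at V/F = 0.47:
  V/F = 0.470: g = 0.2124, g' = -0.611 → V/F = 0.818
  V/F = 0.818: g = 0.0016, g' = -0.650 → V/F = 0.820
Converged at V/F = 0.820.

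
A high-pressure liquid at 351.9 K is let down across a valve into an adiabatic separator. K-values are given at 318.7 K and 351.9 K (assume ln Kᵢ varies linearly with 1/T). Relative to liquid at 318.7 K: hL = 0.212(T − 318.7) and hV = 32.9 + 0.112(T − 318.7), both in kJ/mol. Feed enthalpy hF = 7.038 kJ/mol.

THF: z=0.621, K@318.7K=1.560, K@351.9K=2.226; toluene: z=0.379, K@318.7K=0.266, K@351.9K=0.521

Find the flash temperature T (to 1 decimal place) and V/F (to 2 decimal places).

T = 320.0 K, V/F = 0.21

Adiabatic flash: solve Rachford–Rice at each trial T, then check hF = ψ·hV(T) + (1−ψ)·hL(T).
  T = 318.7 K: K = (1.560, 0.266), RR gives ψ = 0.169, H_out = 5.569 kJ/mol
  T = 351.9 K: K = (2.226, 0.521), RR gives ψ = 0.987, H_out = 36.243 kJ/mol
  T = 335.3 K: K = (1.880, 0.379), RR gives ψ = 0.569, H_out = 21.280 kJ/mol
  T = 327.0 K: K = (1.717, 0.319), RR gives ψ = 0.383, H_out = 14.031 kJ/mol
  T = 322.9 K: K = (1.638, 0.292), RR gives ψ = 0.283, H_out = 10.089 kJ/mol
  T = 320.8 K: K = (1.599, 0.279), RR gives ψ = 0.228, H_out = 7.905 kJ/mol
Linear interpolation between T = 318.7 (H_out = 5.569) and T = 320.8 (H_out = 7.905) on hF = 7.038 gives T ≈ 320.0 K, at which ψ = 0.21.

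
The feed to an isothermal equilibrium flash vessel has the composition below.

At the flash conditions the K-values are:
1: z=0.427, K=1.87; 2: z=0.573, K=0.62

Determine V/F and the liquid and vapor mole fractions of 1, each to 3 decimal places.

Binary case is linear: z₁(K₁−1)(1+V/F(K₂−1)) + z₂(K₂−1)(1+V/F(K₁−1)) = 0
⇒ V/F = [z₁(K₁−1)+z₂(K₂−1)] / [−(K₁−1)(K₂−1)] = 0.1538/0.3306 = 0.465
Compositions from xᵢ = zᵢ/(1+V/F(Kᵢ−1)), yᵢ = Kᵢxᵢ:
  1: x = 0.304, y = 0.568
  2: x = 0.696, y = 0.432

V/F = 0.465, x_1 = 0.304, y_1 = 0.568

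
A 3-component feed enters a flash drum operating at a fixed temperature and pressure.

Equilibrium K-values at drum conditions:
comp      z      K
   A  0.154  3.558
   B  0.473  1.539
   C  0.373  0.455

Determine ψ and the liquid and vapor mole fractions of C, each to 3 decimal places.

ψ = 0.695, x_C = 0.600, y_C = 0.273

Rachford–Rice: g(ψ) = Σ zᵢ(Kᵢ−1)/(1+ψ(Kᵢ−1)) = 0.
Check two-phase: ΣzᵢKᵢ = 1.446 > 1 and Σzᵢ/Kᵢ = 1.170 > 1, so g(0) = 0.446 > 0 and g(1) = -0.170 < 0.
Newton–Raphson from ψ = 0.5:
  ψ = 0.500: g = 0.0942, g' = -0.489 → ψ = 0.693
  ψ = 0.693: g = 0.0011, g' = -0.490 → ψ = 0.695
Converged at ψ = 0.695.
Compositions from xᵢ = zᵢ/(1+ψ(Kᵢ−1)), yᵢ = Kᵢxᵢ:
  A: x = 0.055, y = 0.197
  B: x = 0.344, y = 0.530
  C: x = 0.600, y = 0.273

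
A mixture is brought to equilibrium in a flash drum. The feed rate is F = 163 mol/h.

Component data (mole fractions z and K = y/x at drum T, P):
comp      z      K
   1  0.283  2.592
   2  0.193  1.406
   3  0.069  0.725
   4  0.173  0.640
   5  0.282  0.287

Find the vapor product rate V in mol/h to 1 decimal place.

Let ψ = V/F and solve Σ zᵢ(Kᵢ−1)/(1+ψ(Kᵢ−1)) = 0.
Feasibility: ΣzᵢKᵢ = 1.247, Σzᵢ/Kᵢ = 1.595 — both > 1, two phases present.
Newton iteration, ψ⁰ = 0.5:
  ψ = 0.500: g = -0.0944, g' = -0.631 → ψ = 0.350
  ψ = 0.350: g = -0.0025, g' = -0.610 → ψ = 0.346
Converged at ψ = 0.346.
Then V = ψ·F = 0.3463·163 = 56.4 mol/h and L = F − V = 106.6 mol/h.

V = 56.4 mol/h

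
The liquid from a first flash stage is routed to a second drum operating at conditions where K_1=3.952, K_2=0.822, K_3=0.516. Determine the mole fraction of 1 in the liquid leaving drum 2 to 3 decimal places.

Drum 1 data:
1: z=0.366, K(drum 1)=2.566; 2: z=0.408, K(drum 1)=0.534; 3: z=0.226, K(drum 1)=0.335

x_1 (drum 2) = 0.094

Drum 1:
Let ψ₁ = V/F and solve Σ zᵢ(Kᵢ−1)/(1+ψ₁(Kᵢ−1)) = 0.
Feasibility: ΣzᵢKᵢ = 1.233, Σzᵢ/Kᵢ = 1.581 — both > 1, two phases present.
Iterate (Newton) starting at ψ₁ = 0.66:
  ψ₁ = 0.660: g = -0.2606, g' = -0.719 → ψ₁ = 0.298
  ψ₁ = 0.298: g = -0.0172, g' = -0.692 → ψ₁ = 0.273
Converged at ψ₁ = 0.273.
Drum-1 compositions:
  1: x = 0.256, y = 0.658
  2: x = 0.467, y = 0.250
  3: x = 0.276, y = 0.093
Drum-2 feed = drum-1 liquid: z₂ = (0.2564, 0.4675, 0.2761).
Drum 2:
Newton–Raphson from ψ₂ = 0.5:
  ψ₂ = 0.500: g = 0.0380, g' = -0.495 → ψ₂ = 0.577
  ψ₂ = 0.577: g = 0.0019, g' = -0.449 → ψ₂ = 0.581
Converged at ψ₂ = 0.581.
  1: x = 0.094, y = 0.373
  2: x = 0.521, y = 0.429
  3: x = 0.384, y = 0.198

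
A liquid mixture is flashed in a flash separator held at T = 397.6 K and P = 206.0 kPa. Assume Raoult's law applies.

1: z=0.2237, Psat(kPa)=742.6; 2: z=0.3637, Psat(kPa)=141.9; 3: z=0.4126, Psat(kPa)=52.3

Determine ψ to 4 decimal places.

Raoult's law: Kᵢ = Pᵢˢᵃᵗ/P = Pᵢˢᵃᵗ/206.0.
  K_1 = 742.6/206.0 = 3.604854, K_2 = 141.9/206.0 = 0.688835, K_3 = 52.3/206.0 = 0.253883
Material balance + equilibrium reduce to Σ zᵢ(Kᵢ−1)/(1+ψ(Kᵢ−1)) = 0.
Feasibility: ΣzᵢKᵢ = 1.1617, Σzᵢ/Kᵢ = 2.2152 — both > 1, two phases present.
Newton iteration, ψ⁰ = 0.56:
  ψ = 0.5600: g = -0.42885, g' = -0.9804 → ψ = 0.1226
  ψ = 0.1226: g = -0.01483, g' = -1.1883 → ψ = 0.1101
  ψ = 0.1101: g = 0.00024, g' = -1.2270 → ψ = 0.1103
Converged at ψ = 0.1103.

ψ = 0.1103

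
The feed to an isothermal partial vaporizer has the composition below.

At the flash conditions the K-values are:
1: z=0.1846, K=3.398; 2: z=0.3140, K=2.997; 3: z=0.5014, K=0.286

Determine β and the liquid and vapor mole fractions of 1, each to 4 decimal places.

Material balance + equilibrium reduce to Σ zᵢ(Kᵢ−1)/(1+β(Kᵢ−1)) = 0.
g(0) = ΣzᵢKᵢ − 1 = 0.7117 and g(1) = 1 − Σzᵢ/Kᵢ = -0.9122, so a root lies in (0, 1).
Iterate (Newton) starting at β = 0.5:
  β = 0.5000: g = -0.04169, g' = -1.1513 → β = 0.4638
  β = 0.4638: g = -0.00011, g' = -1.1468 → β = 0.4637
Converged at β = 0.4637.
Compositions from xᵢ = zᵢ/(1+β(Kᵢ−1)), yᵢ = Kᵢxᵢ:
  1: x = 0.0874, y = 0.2970
  2: x = 0.1630, y = 0.4886
  3: x = 0.7496, y = 0.2144

β = 0.4637, x_1 = 0.0874, y_1 = 0.2970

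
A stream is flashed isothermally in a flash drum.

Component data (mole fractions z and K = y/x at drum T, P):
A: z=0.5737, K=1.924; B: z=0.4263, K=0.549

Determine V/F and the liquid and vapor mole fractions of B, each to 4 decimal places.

Rachford–Rice: g(V/F) = Σ zᵢ(Kᵢ−1)/(1+V/F(Kᵢ−1)) = 0.
g(0) = ΣzᵢKᵢ − 1 = 0.3378 and g(1) = 1 − Σzᵢ/Kᵢ = -0.0747, so a root lies in (0, 1).
Iterate (Newton) starting at V/F = 0.51:
  V/F = 0.5100: g = 0.11061, g' = -0.3725 → V/F = 0.8069
  V/F = 0.8069: g = 0.00142, g' = -0.3751 → V/F = 0.8107
Converged at V/F = 0.8107.
Compositions from xᵢ = zᵢ/(1+V/F(Kᵢ−1)), yᵢ = Kᵢxᵢ:
  A: x = 0.3280, y = 0.6311
  B: x = 0.6720, y = 0.3689

V/F = 0.8107, x_B = 0.6720, y_B = 0.3689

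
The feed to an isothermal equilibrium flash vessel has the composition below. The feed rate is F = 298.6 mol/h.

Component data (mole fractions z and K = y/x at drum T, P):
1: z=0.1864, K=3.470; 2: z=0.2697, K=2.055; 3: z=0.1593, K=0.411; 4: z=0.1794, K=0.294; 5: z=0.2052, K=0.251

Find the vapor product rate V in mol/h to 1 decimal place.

V = 92.0 mol/h

Newton–Raphson from V/F = 0.67:
  V/F = 0.6700: g = -0.36374, g' = -1.2010 → V/F = 0.3671
  V/F = 0.3671: g = -0.05614, g' = -0.9406 → V/F = 0.3075
  V/F = 0.3075: g = 0.00049, g' = -0.9611 → V/F = 0.3080
Converged at V/F = 0.3080.
Then V = V/F·F = 0.3080·298.6 = 92.0 mol/h and L = F − V = 206.6 mol/h.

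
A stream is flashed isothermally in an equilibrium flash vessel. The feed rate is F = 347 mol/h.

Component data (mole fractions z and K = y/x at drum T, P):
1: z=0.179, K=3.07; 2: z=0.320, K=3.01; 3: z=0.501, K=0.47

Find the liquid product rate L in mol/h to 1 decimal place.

L = 105.9 mol/h

Newton–Raphson from ψ = 0.5:
  ψ = 0.500: g = 0.1416, g' = -0.767 → ψ = 0.685
  ψ = 0.685: g = 0.0073, g' = -0.707 → ψ = 0.695
Converged at ψ = 0.695.
Then V = ψ·F = 0.6949·347 = 241.1 mol/h and L = F − V = 105.9 mol/h.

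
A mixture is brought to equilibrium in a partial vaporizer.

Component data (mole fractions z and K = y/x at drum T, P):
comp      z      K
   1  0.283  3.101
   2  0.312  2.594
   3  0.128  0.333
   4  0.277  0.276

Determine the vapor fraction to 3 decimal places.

Rachford–Rice: g(ψ) = Σ zᵢ(Kᵢ−1)/(1+ψ(Kᵢ−1)) = 0.
g(0) = ΣzᵢKᵢ − 1 = 0.806 and g(1) = 1 − Σzᵢ/Kᵢ = -0.600, so a root lies in (0, 1).
Newton iteration, ψ⁰ = 0.5:
  ψ = 0.500: g = 0.1243, g' = -1.028 → ψ = 0.621
  ψ = 0.621: g = -0.0022, g' = -1.081 → ψ = 0.619
Converged at ψ = 0.619.

ψ = 0.619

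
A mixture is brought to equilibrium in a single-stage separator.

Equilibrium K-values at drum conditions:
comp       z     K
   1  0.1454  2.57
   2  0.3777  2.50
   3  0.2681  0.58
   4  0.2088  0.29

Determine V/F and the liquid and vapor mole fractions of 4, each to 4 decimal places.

Rachford–Rice: g(V/F) = Σ zᵢ(Kᵢ−1)/(1+V/F(Kᵢ−1)) = 0.
Check two-phase: ΣzᵢKᵢ = 1.5340 > 1 and Σzᵢ/Kᵢ = 1.3899 > 1, so g(0) = 0.5340 > 0 and g(1) = -0.3899 < 0.
Newton iteration, V/F⁰ = 0.53:
  V/F = 0.5300: g = 0.05769, g' = -0.7194 → V/F = 0.6102
  V/F = 0.6102: g = -0.00059, g' = -0.7383 → V/F = 0.6094
Converged at V/F = 0.6094.
Compositions from xᵢ = zᵢ/(1+V/F(Kᵢ−1)), yᵢ = Kᵢxᵢ:
  1: x = 0.0743, y = 0.1910
  2: x = 0.1973, y = 0.4933
  3: x = 0.3603, y = 0.2090
  4: x = 0.3680, y = 0.1067

V/F = 0.6094, x_4 = 0.3680, y_4 = 0.1067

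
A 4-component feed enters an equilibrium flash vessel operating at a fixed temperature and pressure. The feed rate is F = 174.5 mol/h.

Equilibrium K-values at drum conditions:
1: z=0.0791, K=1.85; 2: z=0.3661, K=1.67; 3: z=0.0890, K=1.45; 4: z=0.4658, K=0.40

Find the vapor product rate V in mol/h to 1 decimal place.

V = 31.8 mol/h

Material balance + equilibrium reduce to Σ zᵢ(Kᵢ−1)/(1+β(Kᵢ−1)) = 0.
g(0) = ΣzᵢKᵢ − 1 = 0.0731 and g(1) = 1 − Σzᵢ/Kᵢ = -0.4879, so a root lies in (0, 1).
Iterate (Newton) starting at β = 0.5:
  β = 0.5000: g = -0.13565, g' = -0.4746 → β = 0.2142
  β = 0.2142: g = -0.01278, g' = -0.4024 → β = 0.1824
  β = 0.1824: g = -0.00004, g' = -0.4002 → β = 0.1823
Converged at β = 0.1823.
Then V = β·F = 0.1823·174.5 = 31.8 mol/h and L = F − V = 142.7 mol/h.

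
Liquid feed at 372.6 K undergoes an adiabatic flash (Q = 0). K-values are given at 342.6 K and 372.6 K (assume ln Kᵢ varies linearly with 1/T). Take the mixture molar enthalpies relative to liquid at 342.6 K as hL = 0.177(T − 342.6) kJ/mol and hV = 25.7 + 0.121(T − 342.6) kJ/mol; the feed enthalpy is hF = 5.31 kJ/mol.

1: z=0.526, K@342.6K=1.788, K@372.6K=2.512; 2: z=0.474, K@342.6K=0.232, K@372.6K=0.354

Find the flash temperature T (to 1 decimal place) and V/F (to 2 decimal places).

T = 347.6 K, V/F = 0.17

Adiabatic flash: solve Rachford–Rice at each trial T, then check hF = ψ·hV(T) + (1−ψ)·hL(T).
  T = 342.6 K: K = (1.788, 0.232), RR gives ψ = 0.083, H_out = 2.143 kJ/mol
  T = 372.6 K: K = (2.512, 0.354), RR gives ψ = 0.501, H_out = 17.338 kJ/mol
  T = 357.6 K: K = (2.134, 0.289), RR gives ψ = 0.322, H_out = 10.663 kJ/mol
  T = 350.1 K: K = (1.957, 0.260), RR gives ψ = 0.215, H_out = 6.770 kJ/mol
  T = 346.4 K: K = (1.873, 0.246), RR gives ψ = 0.154, H_out = 4.605 kJ/mol
  T = 348.2 K: K = (1.914, 0.252), RR gives ψ = 0.185, H_out = 5.683 kJ/mol
Linear interpolation between T = 346.4 (H_out = 4.605) and T = 348.2 (H_out = 5.683) on hF = 5.31 gives T ≈ 347.6 K, at which ψ = 0.17.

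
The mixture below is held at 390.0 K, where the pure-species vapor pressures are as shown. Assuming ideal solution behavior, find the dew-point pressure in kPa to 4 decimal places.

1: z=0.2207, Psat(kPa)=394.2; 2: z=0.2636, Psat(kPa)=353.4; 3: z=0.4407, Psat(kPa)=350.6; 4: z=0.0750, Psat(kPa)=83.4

Pdew = 288.8476 kPa

At the dew point ψ → 1, so Σzᵢ/Kᵢ = 1 with Kᵢ = Pᵢˢᵃᵗ/P ⇒ 1/P = Σzᵢ/Pᵢˢᵃᵗ.
1/P = 0.2207/394.2 + 0.2636/353.4 + 0.4407/350.6 + 0.0750/83.4 = 0.0034620 ⇒ P = 288.8476 kPa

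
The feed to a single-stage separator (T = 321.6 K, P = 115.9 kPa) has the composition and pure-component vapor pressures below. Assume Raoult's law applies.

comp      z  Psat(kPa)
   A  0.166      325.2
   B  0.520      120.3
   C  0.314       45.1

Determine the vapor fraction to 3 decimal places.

Raoult's law: Kᵢ = Pᵢˢᵃᵗ/P = Pᵢˢᵃᵗ/115.9.
  K_A = 325.2/115.9 = 2.80587, K_B = 120.3/115.9 = 1.03796, K_C = 45.1/115.9 = 0.38913
Let ψ = V/F and solve Σ zᵢ(Kᵢ−1)/(1+ψ(Kᵢ−1)) = 0.
Feasibility: ΣzᵢKᵢ = 1.128, Σzᵢ/Kᵢ = 1.367 — both > 1, two phases present.
Newton iteration, ψ⁰ = 0.64:
  ψ = 0.640: g = -0.1566, g' = -0.433 → ψ = 0.278
  ψ = 0.278: g = -0.0121, g' = -0.411 → ψ = 0.249
Converged at ψ = 0.249.

ψ = 0.249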